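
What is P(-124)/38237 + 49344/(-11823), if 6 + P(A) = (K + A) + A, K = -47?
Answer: -630108417/150692017 ≈ -4.1814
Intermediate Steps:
P(A) = -53 + 2*A (P(A) = -6 + ((-47 + A) + A) = -6 + (-47 + 2*A) = -53 + 2*A)
P(-124)/38237 + 49344/(-11823) = (-53 + 2*(-124))/38237 + 49344/(-11823) = (-53 - 248)*(1/38237) + 49344*(-1/11823) = -301*1/38237 - 16448/3941 = -301/38237 - 16448/3941 = -630108417/150692017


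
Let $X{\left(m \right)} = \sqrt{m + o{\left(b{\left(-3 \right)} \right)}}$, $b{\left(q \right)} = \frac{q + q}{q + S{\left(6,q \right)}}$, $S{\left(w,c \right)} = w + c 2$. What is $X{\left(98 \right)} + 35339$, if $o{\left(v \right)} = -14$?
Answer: $35339 + 2 \sqrt{21} \approx 35348.0$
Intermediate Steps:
$S{\left(w,c \right)} = w + 2 c$
$b{\left(q \right)} = \frac{2 q}{6 + 3 q}$ ($b{\left(q \right)} = \frac{q + q}{q + \left(6 + 2 q\right)} = \frac{2 q}{6 + 3 q}$)
$X{\left(m \right)} = \sqrt{-14 + m}$ ($X{\left(m \right)} = \sqrt{m - 14} = \sqrt{-14 + m}$)
$X{\left(98 \right)} + 35339 = \sqrt{-14 + 98} + 35339 = \sqrt{84} + 35339 = 2 \sqrt{21} + 35339 = 35339 + 2 \sqrt{21}$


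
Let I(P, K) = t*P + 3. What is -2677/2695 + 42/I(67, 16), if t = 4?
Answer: -612277/730345 ≈ -0.83834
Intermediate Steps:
I(P, K) = 3 + 4*P (I(P, K) = 4*P + 3 = 3 + 4*P)
-2677/2695 + 42/I(67, 16) = -2677/2695 + 42/(3 + 4*67) = -2677*1/2695 + 42/(3 + 268) = -2677/2695 + 42/271 = -612277/730345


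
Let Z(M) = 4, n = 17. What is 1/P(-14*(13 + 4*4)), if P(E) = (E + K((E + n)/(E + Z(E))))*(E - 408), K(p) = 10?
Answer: 1/322344 ≈ 3.1023e-6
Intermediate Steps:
P(E) = (-408 + E)*(10 + E) (P(E) = (E + 10)*(E - 408) = (10 + E)*(-408 + E) = (-408 + E)*(10 + E))
1/P(-14*(13 + 4*4)) = 1/(-4080 + (-14*(13 + 4*4))² - (-5572)*(13 + 4*4)) = 1/(-4080 + (-14*(13 + 16))² - (-5572)*(13 + 16)) = 1/(-4080 + (-14*29)² - (-5572)*29) = 1/(-4080 + (-406)² - 398*(-406)) = 1/(-4080 + 164836 + 161588) = 1/322344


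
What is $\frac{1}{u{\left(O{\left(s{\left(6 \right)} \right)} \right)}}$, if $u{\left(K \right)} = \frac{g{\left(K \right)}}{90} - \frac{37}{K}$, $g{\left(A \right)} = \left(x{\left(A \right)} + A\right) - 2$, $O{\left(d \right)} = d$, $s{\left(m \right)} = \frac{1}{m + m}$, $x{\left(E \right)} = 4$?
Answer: $- \frac{216}{95899} \approx -0.0022524$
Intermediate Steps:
$s{\left(m \right)} = \frac{1}{2 m}$
$g{\left(A \right)} = 2 + A$ ($g{\left(A \right)} = \left(4 + A\right) - 2 = 2 + A$)
$u{\left(K \right)} = \frac{1}{45} - \frac{37}{K} + \frac{K}{90}$ ($u{\left(K \right)} = \frac{2 + K}{90} - \frac{37}{K} = \left(2 + K\right) \frac{1}{90} - \frac{37}{K} = \left(\frac{1}{45} + \frac{K}{90}\right) - \frac{37}{K} = \frac{1}{45} - \frac{37}{K} + \frac{K}{90}$)
$\frac{1}{u{\left(O{\left(s{\left(6 \right)} \right)} \right)}} = \frac{1}{\frac{1}{90} \frac{1}{\frac{1}{2} \cdot \frac{1}{6}} \left(-3330 + \frac{1}{2 \cdot 6} \left(2 + \frac{1}{2 \cdot 6}\right)\right)} = \frac{1}{\frac{1}{90} \frac{1}{\frac{1}{2} \cdot \frac{1}{6}} \left(-3330 + \frac{1}{2} \cdot \frac{1}{6} \left(2 + \frac{1}{2} \cdot \frac{1}{6}\right)\right)} = \frac{1}{\frac{1}{90} \frac{1}{\frac{1}{12}} \left(-3330 + \frac{2 + \frac{1}{12}}{12}\right)} = \frac{1}{\frac{1}{90} \cdot 12 \left(-3330 + \frac{1}{12} \cdot \frac{25}{12}\right)} = \frac{1}{\frac{1}{90} \cdot 12 \left(-3330 + \frac{25}{144}\right)} = \frac{1}{\frac{1}{90} \cdot 12 \left(- \frac{479495}{144}\right)} = \frac{1}{- \frac{95899}{216}} = - \frac{216}{95899}$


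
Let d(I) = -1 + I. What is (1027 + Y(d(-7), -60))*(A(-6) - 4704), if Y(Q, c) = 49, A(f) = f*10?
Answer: -5126064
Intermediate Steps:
A(f) = 10*f
(1027 + Y(d(-7), -60))*(A(-6) - 4704) = (1027 + 49)*(10*(-6) - 4704) = 1076*(-60 - 4704) = 1076*(-4764) = -5126064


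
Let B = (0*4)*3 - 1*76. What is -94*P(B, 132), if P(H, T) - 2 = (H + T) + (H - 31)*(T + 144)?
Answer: 2770556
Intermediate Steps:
B = -76 (B = 0*3 - 76 = 0 - 76 = -76)
P(H, T) = 2 + H + T + (-31 + H)*(144 + T) (P(H, T) = 2 + ((H + T) + (H - 31)*(T + 144)) = 2 + ((H + T) + (-31 + H)*(144 + T)) = 2 + (H + T + (-31 + H)*(144 + T)) = 2 + H + T + (-31 + H)*(144 + T))
-94*P(B, 132) = -94*(-4462 - 30*132 + 145*(-76) - 76*132) = -94*(-4462 - 3960 - 11020 - 10032) = -94*(-29474) = 2770556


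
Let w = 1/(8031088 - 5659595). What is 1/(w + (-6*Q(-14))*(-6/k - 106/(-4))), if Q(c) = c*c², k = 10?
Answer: 11857465/5056231767389 ≈ 2.3451e-6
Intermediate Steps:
Q(c) = c³
w = 1/2371493 ≈ 4.2168e-7
1/(w + (-6*Q(-14))*(-6/k - 106/(-4))) = 1/(1/2371493 + (-6*(-14)³)*(-6/10 - 106/(-4))) = 1/(1/2371493 + (-6*(-2744))*(-6*⅒ - 106*(-¼))) = 1/(1/2371493 + 16464*(-⅗ + 53/2)) = 1/(1/2371493 + 16464*(259/10)) = 1/(1/2371493 + 2132088/5) = 1/(5056231767389/11857465) = 11857465/5056231767389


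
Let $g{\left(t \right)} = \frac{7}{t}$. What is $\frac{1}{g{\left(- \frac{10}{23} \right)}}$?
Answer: $- \frac{10}{161} \approx -0.062112$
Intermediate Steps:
$\frac{1}{g{\left(- \frac{10}{23} \right)}} = \frac{1}{7 \frac{1}{\left(-10\right) \frac{1}{23}}} = \frac{1}{7 \frac{1}{- \frac{10}{23}}} = \frac{1}{7 \left(- \frac{23}{10}\right)} = \frac{1}{- \frac{161}{10}} = - \frac{10}{161}$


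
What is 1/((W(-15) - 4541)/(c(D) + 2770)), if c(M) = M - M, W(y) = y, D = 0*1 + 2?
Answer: -1385/2278 ≈ -0.60799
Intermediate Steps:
D = 2 (D = 0 + 2 = 2)
c(M) = 0
1/((W(-15) - 4541)/(c(D) + 2770)) = 1/((-15 - 4541)/(0 + 2770)) = 1/(-4556/2770) = 1/(-4556*1/2770) = 1/(-2278/1385) = -1385/2278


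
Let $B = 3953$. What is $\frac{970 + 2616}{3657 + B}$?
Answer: $\frac{1793}{3805} \approx 0.47122$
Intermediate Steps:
$\frac{970 + 2616}{3657 + B} = \frac{970 + 2616}{3657 + 3953} = \frac{3586}{7610} = 3586 \cdot \frac{1}{7610} = \frac{1793}{3805}$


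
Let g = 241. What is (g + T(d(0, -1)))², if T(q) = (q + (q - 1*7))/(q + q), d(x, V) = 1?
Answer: 227529/4 ≈ 56882.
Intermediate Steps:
T(q) = (-7 + 2*q)/(2*q) (T(q) = (q + (q - 7))/((2*q)) = (q + (-7 + q))*(1/(2*q)) = (-7 + 2*q)*(1/(2*q)) = (-7 + 2*q)/(2*q))
(g + T(d(0, -1)))² = (241 + (-7/2 + 1)/1)² = (241 + 1*(-5/2))² = (241 - 5/2)² = (477/2)² = 227529/4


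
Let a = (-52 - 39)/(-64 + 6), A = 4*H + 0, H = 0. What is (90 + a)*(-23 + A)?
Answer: -122153/58 ≈ -2106.1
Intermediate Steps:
A = 0 (A = 4*0 + 0 = 0 + 0 = 0)
a = 91/58 (a = -91/(-58) = -91*(-1/58) = 91/58 ≈ 1.5690)
(90 + a)*(-23 + A) = (90 + 91/58)*(-23 + 0) = (5311/58)*(-23) = -122153/58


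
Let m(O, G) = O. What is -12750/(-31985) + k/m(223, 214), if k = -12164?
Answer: -77244458/1426531 ≈ -54.148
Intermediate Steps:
-12750/(-31985) + k/m(223, 214) = -12750/(-31985) - 12164/223 = -12750*(-1/31985) - 12164*1/223 = 2550/6397 - 12164/223 = -77244458/1426531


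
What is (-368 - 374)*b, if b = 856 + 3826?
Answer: -3474044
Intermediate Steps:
b = 4682
(-368 - 374)*b = (-368 - 374)*4682 = -742*4682 = -3474044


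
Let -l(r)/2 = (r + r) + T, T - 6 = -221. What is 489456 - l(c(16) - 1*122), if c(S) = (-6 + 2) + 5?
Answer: 488542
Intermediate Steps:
T = -215 (T = 6 - 221 = -215)
c(S) = 1 (c(S) = -4 + 5 = 1)
l(r) = 430 - 4*r (l(r) = -2*((r + r) - 215) = -2*(2*r - 215) = -2*(-215 + 2*r) = 430 - 4*r)
489456 - l(c(16) - 1*122) = 489456 - (430 - 4*(1 - 1*122)) = 489456 - (430 - 4*(1 - 122)) = 489456 - (430 - 4*(-121)) = 489456 - (430 + 484) = 489456 - 1*914 = 489456 - 914 = 488542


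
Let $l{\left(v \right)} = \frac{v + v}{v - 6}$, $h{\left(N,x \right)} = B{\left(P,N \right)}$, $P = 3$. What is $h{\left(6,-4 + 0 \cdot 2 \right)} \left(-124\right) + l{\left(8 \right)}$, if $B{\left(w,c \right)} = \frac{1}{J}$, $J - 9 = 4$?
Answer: $- \frac{20}{13} \approx -1.5385$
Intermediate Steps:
$J = 13$ ($J = 9 + 4 = 13$)
$B{\left(w,c \right)} = \frac{1}{13}$
$h{\left(N,x \right)} = \frac{1}{13}$
$l{\left(v \right)} = \frac{2 v}{-6 + v}$
$h{\left(6,-4 + 0 \cdot 2 \right)} \left(-124\right) + l{\left(8 \right)} = \frac{1}{13} \left(-124\right) + 2 \cdot 8 \frac{1}{-6 + 8} = - \frac{124}{13} + 2 \cdot 8 \cdot \frac{1}{2} = - \frac{124}{13} + 8 = - \frac{20}{13}$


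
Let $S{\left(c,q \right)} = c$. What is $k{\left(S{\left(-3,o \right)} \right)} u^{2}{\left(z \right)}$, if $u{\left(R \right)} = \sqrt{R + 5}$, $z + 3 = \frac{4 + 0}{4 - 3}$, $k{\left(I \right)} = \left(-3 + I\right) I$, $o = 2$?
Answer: $108$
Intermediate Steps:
$k{\left(I \right)} = I \left(-3 + I\right)$
$z = 1$ ($z = -3 + \frac{4 + 0}{4 - 3} = -3 + \frac{4}{1} = -3 + 4 \cdot 1 = -3 + 4 = 1$)
$u{\left(R \right)} = \sqrt{5 + R}$
$k{\left(S{\left(-3,o \right)} \right)} u^{2}{\left(z \right)} = - 3 \left(-3 - 3\right) \left(\sqrt{5 + 1}\right)^{2} = \left(-3\right) \left(-6\right) \left(\sqrt{6}\right)^{2} = 18 \cdot 6 = 108$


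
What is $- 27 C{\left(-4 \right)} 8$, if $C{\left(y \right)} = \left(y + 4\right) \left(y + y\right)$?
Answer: $0$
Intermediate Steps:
$C{\left(y \right)} = 2 y \left(4 + y\right)$ ($C{\left(y \right)} = \left(4 + y\right) 2 y = 2 y \left(4 + y\right)$)
$- 27 C{\left(-4 \right)} 8 = - 27 \cdot 2 \left(-4\right) \left(4 - 4\right) 8 = - 27 \cdot 2 \left(-4\right) 0 \cdot 8 = - 27 \cdot 0 \cdot 8 = \left(-27\right) 0 = 0$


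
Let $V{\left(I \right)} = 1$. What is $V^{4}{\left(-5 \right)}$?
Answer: $1$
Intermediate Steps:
$V^{4}{\left(-5 \right)} = 1^{4} = 1$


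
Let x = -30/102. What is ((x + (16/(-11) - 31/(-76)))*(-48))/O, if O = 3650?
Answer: 22866/1296845 ≈ 0.017632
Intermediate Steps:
x = -5/17 (x = -30*1/102 = -5/17 ≈ -0.29412)
((x + (16/(-11) - 31/(-76)))*(-48))/O = ((-5/17 + (16/(-11) - 31/(-76)))*(-48))/3650 = ((-5/17 + (16*(-1/11) - 31*(-1/76)))*(-48))*(1/3650) = ((-5/17 + (-16/11 + 31/76))*(-48))*(1/3650) = ((-5/17 - 875/836)*(-48))*(1/3650) = -19055/14212*(-48)*(1/3650) = (228660/3553)*(1/3650) = 22866/1296845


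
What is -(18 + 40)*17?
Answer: -986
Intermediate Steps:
-(18 + 40)*17 = -58*17 = -1*986 = -986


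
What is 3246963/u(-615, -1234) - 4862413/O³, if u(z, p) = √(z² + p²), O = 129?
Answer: -4862413/2146689 + 3246963*√1900981/1900981 ≈ 2352.7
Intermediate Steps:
u(z, p) = √(p² + z²)
3246963/u(-615, -1234) - 4862413/O³ = 3246963/(√((-1234)² + (-615)²)) - 4862413/(129³) = 3246963/(√(1522756 + 378225)) - 4862413/2146689 = 3246963/(√1900981) - 4862413*1/2146689 = 3246963*(√1900981/1900981) - 4862413/2146689 = 3246963*√1900981/1900981 - 4862413/2146689 = -4862413/2146689 + 3246963*√1900981/1900981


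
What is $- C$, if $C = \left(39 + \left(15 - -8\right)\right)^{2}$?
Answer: $-3844$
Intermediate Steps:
$C = 3844$ ($C = \left(39 + \left(15 + 8\right)\right)^{2} = \left(39 + 23\right)^{2} = 62^{2} = 3844$)
$- C = \left(-1\right) 3844 = -3844$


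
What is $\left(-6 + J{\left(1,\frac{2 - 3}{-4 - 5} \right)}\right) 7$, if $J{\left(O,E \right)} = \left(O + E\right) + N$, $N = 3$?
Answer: $- \frac{119}{9} \approx -13.222$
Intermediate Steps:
$J{\left(O,E \right)} = 3 + E + O$ ($J{\left(O,E \right)} = \left(O + E\right) + 3 = \left(E + O\right) + 3 = 3 + E + O$)
$\left(-6 + J{\left(1,\frac{2 - 3}{-4 - 5} \right)}\right) 7 = \left(-6 + \left(3 + \frac{2 - 3}{-4 - 5} + 1\right)\right) 7 = \left(-6 + \left(3 - \frac{1}{-9} + 1\right)\right) 7 = \left(-6 + \left(3 - - \frac{1}{9} + 1\right)\right) 7 = \left(-6 + \left(3 + \frac{1}{9} + 1\right)\right) 7 = \left(-6 + \frac{37}{9}\right) 7 = \left(- \frac{17}{9}\right) 7 = - \frac{119}{9}$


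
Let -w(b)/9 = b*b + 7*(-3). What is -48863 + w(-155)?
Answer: -264899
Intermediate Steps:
w(b) = 189 - 9*b² (w(b) = -9*(b*b + 7*(-3)) = -9*(b² - 21) = -9*(-21 + b²) = 189 - 9*b²)
-48863 + w(-155) = -48863 + (189 - 9*(-155)²) = -48863 + (189 - 9*24025) = -48863 + (189 - 216225) = -48863 - 216036 = -264899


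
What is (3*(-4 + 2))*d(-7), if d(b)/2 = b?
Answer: 84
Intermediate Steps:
d(b) = 2*b
(3*(-4 + 2))*d(-7) = (3*(-4 + 2))*(2*(-7)) = (3*(-2))*(-14) = -6*(-14) = 84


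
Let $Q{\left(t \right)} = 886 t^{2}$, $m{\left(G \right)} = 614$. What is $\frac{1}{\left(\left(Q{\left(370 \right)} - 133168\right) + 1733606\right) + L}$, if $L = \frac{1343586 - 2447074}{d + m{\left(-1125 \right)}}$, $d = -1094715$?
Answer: $\frac{1094101}{134458272153126} \approx 8.1371 \cdot 10^{-9}$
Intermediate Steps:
$L = \frac{1103488}{1094101}$ ($L = \frac{1343586 - 2447074}{-1094715 + 614} = - \frac{1103488}{-1094101} = \left(-1103488\right) \left(- \frac{1}{1094101}\right) = \frac{1103488}{1094101} \approx 1.0086$)
$\frac{1}{\left(\left(Q{\left(370 \right)} - 133168\right) + 1733606\right) + L} = \frac{1}{\left(\left(886 \cdot 370^{2} - 133168\right) + 1733606\right) + \frac{1103488}{1094101}} = \frac{1}{\left(\left(886 \cdot 136900 - 133168\right) + 1733606\right) + \frac{1103488}{1094101}} = \frac{1}{\left(\left(121293400 - 133168\right) + 1733606\right) + \frac{1103488}{1094101}} = \frac{1}{\left(121160232 + 1733606\right) + \frac{1103488}{1094101}} = \frac{1}{122893838 + \frac{1103488}{1094101}} = \frac{1}{\frac{134458272153126}{1094101}} = \frac{1094101}{134458272153126}$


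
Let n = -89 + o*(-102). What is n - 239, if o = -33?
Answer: 3038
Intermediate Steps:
n = 3277 (n = -89 - 33*(-102) = -89 + 3366 = 3277)
n - 239 = 3277 - 239 = 3038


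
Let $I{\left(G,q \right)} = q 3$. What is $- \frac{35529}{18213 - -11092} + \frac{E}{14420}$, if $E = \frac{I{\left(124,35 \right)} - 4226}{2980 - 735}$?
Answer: $- \frac{230059506001}{189737566900} \approx -1.2125$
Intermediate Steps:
$I{\left(G,q \right)} = 3 q$
$E = - \frac{4121}{2245}$ ($E = \frac{3 \cdot 35 - 4226}{2980 - 735} = \frac{105 - 4226}{2245} = \left(-4121\right) \frac{1}{2245} = - \frac{4121}{2245} \approx -1.8356$)
$- \frac{35529}{18213 - -11092} + \frac{E}{14420} = - \frac{35529}{18213 - -11092} - \frac{4121}{2245 \cdot 14420} = - \frac{35529}{18213 + 11092} - \frac{4121}{32372900} = - \frac{35529}{29305} - \frac{4121}{32372900} = - \frac{230059506001}{189737566900}$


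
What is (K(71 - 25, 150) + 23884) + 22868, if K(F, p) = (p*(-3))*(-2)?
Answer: 47652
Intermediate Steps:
K(F, p) = 6*p (K(F, p) = -3*p*(-2) = 6*p)
(K(71 - 25, 150) + 23884) + 22868 = (6*150 + 23884) + 22868 = (900 + 23884) + 22868 = 24784 + 22868 = 47652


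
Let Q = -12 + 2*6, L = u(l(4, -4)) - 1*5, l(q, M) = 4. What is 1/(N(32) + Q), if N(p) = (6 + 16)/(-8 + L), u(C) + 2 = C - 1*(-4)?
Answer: -7/22 ≈ -0.31818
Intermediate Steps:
u(C) = 2 + C (u(C) = -2 + (C - 1*(-4)) = -2 + (C + 4) = -2 + (4 + C) = 2 + C)
L = 1 (L = (2 + 4) - 1*5 = 6 - 5 = 1)
N(p) = -22/7 (N(p) = (6 + 16)/(-8 + 1) = 22/(-7) = 22*(-⅐) = -22/7)
Q = 0 (Q = -12 + 12 = 0)
1/(N(32) + Q) = 1/(-22/7 + 0) = 1/(-22/7) = -7/22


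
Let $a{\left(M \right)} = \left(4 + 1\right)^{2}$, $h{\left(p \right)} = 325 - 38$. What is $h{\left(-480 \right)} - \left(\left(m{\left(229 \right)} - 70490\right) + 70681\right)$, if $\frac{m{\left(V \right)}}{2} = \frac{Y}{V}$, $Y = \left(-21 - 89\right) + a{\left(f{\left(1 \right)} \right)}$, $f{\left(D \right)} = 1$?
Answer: $\frac{22154}{229} \approx 96.742$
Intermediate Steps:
$h{\left(p \right)} = 287$ ($h{\left(p \right)} = 325 - 38 = 287$)
$a{\left(M \right)} = 25$ ($a{\left(M \right)} = 5^{2} = 25$)
$Y = -85$ ($Y = \left(-21 - 89\right) + 25 = -110 + 25 = -85$)
$m{\left(V \right)} = - \frac{170}{V}$ ($m{\left(V \right)} = 2 \left(- \frac{85}{V}\right) = - \frac{170}{V}$)
$h{\left(-480 \right)} - \left(\left(m{\left(229 \right)} - 70490\right) + 70681\right) = 287 - \left(\left(- \frac{170}{229} - 70490\right) + 70681\right) = 287 - \left(- \frac{16142380}{229} + 70681\right) = 287 - \frac{43569}{229} = \frac{22154}{229}$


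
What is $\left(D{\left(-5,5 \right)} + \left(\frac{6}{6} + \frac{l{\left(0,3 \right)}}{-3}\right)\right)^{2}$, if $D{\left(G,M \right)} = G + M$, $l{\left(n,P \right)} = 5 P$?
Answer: $16$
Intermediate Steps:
$\left(D{\left(-5,5 \right)} + \left(\frac{6}{6} + \frac{l{\left(0,3 \right)}}{-3}\right)\right)^{2} = \left(\left(-5 + 5\right) + \left(\frac{6}{6} + \frac{5 \cdot 3}{-3}\right)\right)^{2} = \left(0 + \left(6 \cdot \frac{1}{6} + 15 \left(- \frac{1}{3}\right)\right)\right)^{2} = \left(0 + \left(1 - 5\right)\right)^{2} = \left(0 - 4\right)^{2} = \left(-4\right)^{2} = 16$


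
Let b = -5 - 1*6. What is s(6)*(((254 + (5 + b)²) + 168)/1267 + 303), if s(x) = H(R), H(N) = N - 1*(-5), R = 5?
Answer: 3843590/1267 ≈ 3033.6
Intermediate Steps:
b = -11 (b = -5 - 6 = -11)
H(N) = 5 + N (H(N) = N + 5 = 5 + N)
s(x) = 10 (s(x) = 5 + 5 = 10)
s(6)*(((254 + (5 + b)²) + 168)/1267 + 303) = 10*(((254 + (5 - 11)²) + 168)/1267 + 303) = 10*(((254 + (-6)²) + 168)*(1/1267) + 303) = 10*(((254 + 36) + 168)*(1/1267) + 303) = 10*((290 + 168)*(1/1267) + 303) = 10*(458*(1/1267) + 303) = 10*(458/1267 + 303) = 10*(384359/1267) = 3843590/1267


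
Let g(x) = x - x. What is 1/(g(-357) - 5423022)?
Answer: -1/5423022 ≈ -1.8440e-7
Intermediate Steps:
g(x) = 0
1/(g(-357) - 5423022) = 1/(0 - 5423022) = 1/(-5423022) = -1/5423022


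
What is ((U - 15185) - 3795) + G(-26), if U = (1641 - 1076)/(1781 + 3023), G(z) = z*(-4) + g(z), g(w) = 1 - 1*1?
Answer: -90679739/4804 ≈ -18876.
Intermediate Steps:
g(w) = 0 (g(w) = 1 - 1 = 0)
G(z) = -4*z (G(z) = z*(-4) + 0 = -4*z + 0 = -4*z)
U = 565/4804 ≈ 0.11761
((U - 15185) - 3795) + G(-26) = ((565/4804 - 15185) - 3795) - 4*(-26) = (-72948175/4804 - 3795) + 104 = -91179355/4804 + 104 = -90679739/4804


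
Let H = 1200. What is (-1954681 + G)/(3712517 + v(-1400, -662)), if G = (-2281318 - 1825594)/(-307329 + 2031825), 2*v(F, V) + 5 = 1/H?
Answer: -168542183634400/320110820295527 ≈ -0.52651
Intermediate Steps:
v(F, V) = -5999/2400 (v(F, V) = -5/2 + (½)/1200 = -5/2 + (½)*(1/1200) = -5/2 + 1/2400 = -5999/2400)
G = -256682/107781 (G = -4106912/1724496 = -4106912*1/1724496 = -256682/107781 ≈ -2.3815)
(-1954681 + G)/(3712517 + v(-1400, -662)) = (-1954681 - 256682/107781)/(3712517 - 5999/2400) = -210677729543/(107781*8910034801/2400) = -210677729543/107781*2400/8910034801 = -168542183634400/320110820295527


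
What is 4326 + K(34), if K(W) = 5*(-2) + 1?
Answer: 4317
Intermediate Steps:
K(W) = -9 (K(W) = -10 + 1 = -9)
4326 + K(34) = 4326 - 9 = 4317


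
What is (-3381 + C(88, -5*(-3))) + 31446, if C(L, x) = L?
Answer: 28153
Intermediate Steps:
(-3381 + C(88, -5*(-3))) + 31446 = (-3381 + 88) + 31446 = -3293 + 31446 = 28153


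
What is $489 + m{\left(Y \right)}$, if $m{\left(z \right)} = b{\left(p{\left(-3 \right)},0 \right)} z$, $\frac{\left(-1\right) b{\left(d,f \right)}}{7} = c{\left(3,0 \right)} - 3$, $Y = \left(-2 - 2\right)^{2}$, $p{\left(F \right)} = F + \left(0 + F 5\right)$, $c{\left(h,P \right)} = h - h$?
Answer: $825$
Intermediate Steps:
$c{\left(h,P \right)} = 0$
$p{\left(F \right)} = 6 F$ ($p{\left(F \right)} = F + \left(0 + 5 F\right) = F + 5 F = 6 F$)
$Y = 16$ ($Y = \left(-4\right)^{2} = 16$)
$b{\left(d,f \right)} = 21$ ($b{\left(d,f \right)} = - 7 \left(0 - 3\right) = \left(-7\right) \left(-3\right) = 21$)
$m{\left(z \right)} = 21 z$
$489 + m{\left(Y \right)} = 489 + 21 \cdot 16 = 489 + 336 = 825$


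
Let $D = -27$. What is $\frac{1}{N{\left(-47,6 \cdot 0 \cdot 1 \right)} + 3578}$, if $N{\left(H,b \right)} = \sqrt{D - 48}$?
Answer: $\frac{3578}{12802159} - \frac{5 i \sqrt{3}}{12802159} \approx 0.00027948 - 6.7647 \cdot 10^{-7} i$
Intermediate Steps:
$N{\left(H,b \right)} = 5 i \sqrt{3}$ ($N{\left(H,b \right)} = \sqrt{-27 - 48} = \sqrt{-75} = 5 i \sqrt{3}$)
$\frac{1}{N{\left(-47,6 \cdot 0 \cdot 1 \right)} + 3578} = \frac{1}{5 i \sqrt{3} + 3578} = \frac{1}{3578 + 5 i \sqrt{3}}$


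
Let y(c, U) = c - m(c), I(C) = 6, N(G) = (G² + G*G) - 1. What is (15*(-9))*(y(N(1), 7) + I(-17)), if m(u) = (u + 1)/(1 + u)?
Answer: -810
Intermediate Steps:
N(G) = -1 + 2*G² (N(G) = (G² + G²) - 1 = 2*G² - 1 = -1 + 2*G²)
m(u) = 1 (m(u) = (1 + u)/(1 + u) = 1)
y(c, U) = -1 + c (y(c, U) = c - 1*1 = c - 1 = -1 + c)
(15*(-9))*(y(N(1), 7) + I(-17)) = (15*(-9))*((-1 + (-1 + 2*1²)) + 6) = -135*((-1 + (-1 + 2*1)) + 6) = -135*((-1 + (-1 + 2)) + 6) = -135*((-1 + 1) + 6) = -135*(0 + 6) = -135*6 = -810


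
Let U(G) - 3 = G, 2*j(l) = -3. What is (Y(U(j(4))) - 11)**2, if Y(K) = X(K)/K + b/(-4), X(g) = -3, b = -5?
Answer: 2209/16 ≈ 138.06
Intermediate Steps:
j(l) = -3/2 (j(l) = (1/2)*(-3) = -3/2)
U(G) = 3 + G
Y(K) = 5/4 - 3/K (Y(K) = -3/K - 5/(-4) = -3/K - 5*(-1/4) = -3/K + 5/4 = 5/4 - 3/K)
(Y(U(j(4))) - 11)**2 = ((5/4 - 3/(3 - 3/2)) - 11)**2 = ((5/4 - 3/3/2) - 11)**2 = ((5/4 - 3*2/3) - 11)**2 = ((5/4 - 2) - 11)**2 = (-3/4 - 11)**2 = (-47/4)**2 = 2209/16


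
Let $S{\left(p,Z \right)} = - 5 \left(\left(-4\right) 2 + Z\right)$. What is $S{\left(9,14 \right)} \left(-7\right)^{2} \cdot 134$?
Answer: $-196980$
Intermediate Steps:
$S{\left(p,Z \right)} = 40 - 5 Z$ ($S{\left(p,Z \right)} = - 5 \left(-8 + Z\right) = 40 - 5 Z$)
$S{\left(9,14 \right)} \left(-7\right)^{2} \cdot 134 = \left(40 - 70\right) \left(-7\right)^{2} \cdot 134 = \left(40 - 70\right) 49 \cdot 134 = \left(-30\right) 49 \cdot 134 = \left(-1470\right) 134 = -196980$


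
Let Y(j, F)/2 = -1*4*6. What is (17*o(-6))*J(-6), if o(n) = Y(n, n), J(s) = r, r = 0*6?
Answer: 0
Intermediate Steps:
Y(j, F) = -48 (Y(j, F) = 2*(-1*4*6) = 2*(-4*6) = 2*(-24) = -48)
r = 0
J(s) = 0
o(n) = -48
(17*o(-6))*J(-6) = (17*(-48))*0 = -816*0 = 0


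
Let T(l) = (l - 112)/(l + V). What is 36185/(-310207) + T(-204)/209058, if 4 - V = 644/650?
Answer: -123528409528040/1059053419875483 ≈ -0.11664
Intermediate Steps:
V = 978/325 (V = 4 - 644/650 = 4 - 1*322/325 = 4 - 322/325 = 978/325 ≈ 3.0092)
T(l) = (-112 + l)/(978/325 + l) (T(l) = (l - 112)/(l + 978/325) = (-112 + l)/(978/325 + l))
36185/(-310207) + T(-204)/209058 = 36185/(-310207) + (325*(-112 - 204)/(978 + 325*(-204)))/209058 = 36185*(-1/310207) + (325*(-316)/(978 - 66300))*(1/209058) = -36185/310207 + (325*(-316)/(-65322))*(1/209058) = -36185/310207 + (325*(-1/65322)*(-316))*(1/209058) = -36185/310207 + (51350/32661)*(1/209058) = -36185/310207 + 25675/3414021669 = -123528409528040/1059053419875483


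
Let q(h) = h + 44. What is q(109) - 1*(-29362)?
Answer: 29515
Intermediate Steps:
q(h) = 44 + h
q(109) - 1*(-29362) = (44 + 109) - 1*(-29362) = 153 + 29362 = 29515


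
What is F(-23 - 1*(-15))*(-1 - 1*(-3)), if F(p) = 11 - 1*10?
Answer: 2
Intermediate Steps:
F(p) = 1 (F(p) = 11 - 10 = 1)
F(-23 - 1*(-15))*(-1 - 1*(-3)) = 1*(-1 - 1*(-3)) = 1*(-1 + 3) = 1*2 = 2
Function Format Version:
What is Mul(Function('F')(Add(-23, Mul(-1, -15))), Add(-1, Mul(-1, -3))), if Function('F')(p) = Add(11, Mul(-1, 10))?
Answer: 2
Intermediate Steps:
Function('F')(p) = 1 (Function('F')(p) = Add(11, -10) = 1)
Mul(Function('F')(Add(-23, Mul(-1, -15))), Add(-1, Mul(-1, -3))) = Mul(1, Add(-1, Mul(-1, -3))) = Mul(1, Add(-1, 3)) = Mul(1, 2) = 2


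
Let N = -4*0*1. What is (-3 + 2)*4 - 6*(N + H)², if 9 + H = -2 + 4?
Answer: -298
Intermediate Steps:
H = -7 (H = -9 + (-2 + 4) = -9 + 2 = -7)
N = 0 (N = 0*1 = 0)
(-3 + 2)*4 - 6*(N + H)² = (-3 + 2)*4 - 6*(0 - 7)² = -1*4 - 6*(-7)² = -4 - 6*49 = -4 - 294 = -298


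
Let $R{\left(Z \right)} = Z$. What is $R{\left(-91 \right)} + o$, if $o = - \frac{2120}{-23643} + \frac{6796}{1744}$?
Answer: $- \frac{896965891}{10308348} \approx -87.014$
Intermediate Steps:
$o = \frac{41093777}{10308348}$ ($o = \left(-2120\right) \left(- \frac{1}{23643}\right) + 6796 \cdot \frac{1}{1744} = \frac{2120}{23643} + \frac{1699}{436} = \frac{41093777}{10308348} \approx 3.9865$)
$R{\left(-91 \right)} + o = -91 + \frac{41093777}{10308348} = - \frac{896965891}{10308348}$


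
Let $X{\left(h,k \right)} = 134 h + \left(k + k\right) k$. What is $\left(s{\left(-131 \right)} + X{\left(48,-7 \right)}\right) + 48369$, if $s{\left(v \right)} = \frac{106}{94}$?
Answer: $\frac{2580306}{47} \approx 54900.0$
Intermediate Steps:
$X{\left(h,k \right)} = 2 k^{2} + 134 h$ ($X{\left(h,k \right)} = 134 h + 2 k k = 134 h + 2 k^{2} = 2 k^{2} + 134 h$)
$s{\left(v \right)} = \frac{53}{47}$ ($s{\left(v \right)} = 106 \cdot \frac{1}{94} = \frac{53}{47}$)
$\left(s{\left(-131 \right)} + X{\left(48,-7 \right)}\right) + 48369 = \left(\frac{53}{47} + \left(2 \left(-7\right)^{2} + 134 \cdot 48\right)\right) + 48369 = \left(\frac{53}{47} + \left(2 \cdot 49 + 6432\right)\right) + 48369 = \left(\frac{53}{47} + \left(98 + 6432\right)\right) + 48369 = \left(\frac{53}{47} + 6530\right) + 48369 = \frac{306963}{47} + 48369 = \frac{2580306}{47}$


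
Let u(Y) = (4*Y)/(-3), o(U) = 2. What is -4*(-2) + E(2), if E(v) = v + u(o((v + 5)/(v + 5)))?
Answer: 22/3 ≈ 7.3333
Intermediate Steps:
u(Y) = -4*Y/3 (u(Y) = (4*Y)*(-⅓) = -4*Y/3)
E(v) = -8/3 + v (E(v) = v - 4/3*2 = v - 8/3 = -8/3 + v)
-4*(-2) + E(2) = -4*(-2) + (-8/3 + 2) = 8 - ⅔ = 22/3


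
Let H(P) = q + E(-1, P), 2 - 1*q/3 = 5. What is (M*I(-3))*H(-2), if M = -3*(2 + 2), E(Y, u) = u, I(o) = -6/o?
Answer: 264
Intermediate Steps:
q = -9 (q = 6 - 3*5 = 6 - 15 = -9)
M = -12 (M = -3*4 = -12)
H(P) = -9 + P
(M*I(-3))*H(-2) = (-(-72)/(-3))*(-9 - 2) = -(-72)*(-1)/3*(-11) = -12*2*(-11) = -24*(-11) = 264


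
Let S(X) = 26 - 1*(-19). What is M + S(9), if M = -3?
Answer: 42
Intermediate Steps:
S(X) = 45 (S(X) = 26 + 19 = 45)
M + S(9) = -3 + 45 = 42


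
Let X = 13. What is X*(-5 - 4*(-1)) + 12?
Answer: -1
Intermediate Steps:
X*(-5 - 4*(-1)) + 12 = 13*(-5 - 4*(-1)) + 12 = 13*(-5 + 4) + 12 = 13*(-1) + 12 = -13 + 12 = -1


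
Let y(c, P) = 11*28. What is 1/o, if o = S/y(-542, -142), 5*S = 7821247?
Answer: 220/1117321 ≈ 0.00019690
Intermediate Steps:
y(c, P) = 308
S = 7821247/5 (S = (1/5)*7821247 = 7821247/5 ≈ 1.5643e+6)
o = 1117321/220 (o = (7821247/5)/308 = (7821247/5)*(1/308) = 1117321/220 ≈ 5078.7)
1/o = 1/(1117321/220) = 220/1117321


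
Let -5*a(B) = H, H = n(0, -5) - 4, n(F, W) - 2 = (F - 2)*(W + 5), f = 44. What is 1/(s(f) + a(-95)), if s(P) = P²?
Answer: 5/9682 ≈ 0.00051642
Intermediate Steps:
n(F, W) = 2 + (-2 + F)*(5 + W) (n(F, W) = 2 + (F - 2)*(W + 5) = 2 + (-2 + F)*(5 + W))
H = -2 (H = (-8 - 2*(-5) + 5*0 + 0*(-5)) - 4 = (-8 + 10 + 0 + 0) - 4 = 2 - 4 = -2)
a(B) = ⅖ (a(B) = -⅕*(-2) = ⅖)
1/(s(f) + a(-95)) = 1/(44² + ⅖) = 1/(1936 + ⅖) = 1/(9682/5) = 5/9682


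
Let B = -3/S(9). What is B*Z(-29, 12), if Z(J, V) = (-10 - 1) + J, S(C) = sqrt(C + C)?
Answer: 20*sqrt(2) ≈ 28.284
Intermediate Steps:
S(C) = sqrt(2)*sqrt(C) (S(C) = sqrt(2*C) = sqrt(2)*sqrt(C))
Z(J, V) = -11 + J
B = -sqrt(2)/2 (B = -3*sqrt(2)/6 = -sqrt(2)/2 ≈ -0.70711)
B*Z(-29, 12) = (-sqrt(2)/2)*(-11 - 29) = -sqrt(2)/2*(-40) = 20*sqrt(2)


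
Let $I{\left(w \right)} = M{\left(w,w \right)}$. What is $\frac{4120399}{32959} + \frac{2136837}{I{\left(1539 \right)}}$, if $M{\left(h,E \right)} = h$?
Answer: $\frac{25589768248}{16907967} \approx 1513.5$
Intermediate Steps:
$I{\left(w \right)} = w$
$\frac{4120399}{32959} + \frac{2136837}{I{\left(1539 \right)}} = \frac{4120399}{32959} + \frac{2136837}{1539} = 4120399 \cdot \frac{1}{32959} + 2136837 \cdot \frac{1}{1539} = \frac{4120399}{32959} + \frac{712279}{513} = \frac{25589768248}{16907967}$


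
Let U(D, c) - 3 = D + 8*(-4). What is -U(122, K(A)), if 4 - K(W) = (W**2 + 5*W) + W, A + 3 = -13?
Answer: -93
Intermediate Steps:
A = -16 (A = -3 - 13 = -16)
K(W) = 4 - W**2 - 6*W (K(W) = 4 - ((W**2 + 5*W) + W) = 4 - (W**2 + 6*W) = 4 + (-W**2 - 6*W) = 4 - W**2 - 6*W)
U(D, c) = -29 + D (U(D, c) = 3 + (D + 8*(-4)) = 3 + (D - 32) = 3 + (-32 + D) = -29 + D)
-U(122, K(A)) = -(-29 + 122) = -1*93 = -93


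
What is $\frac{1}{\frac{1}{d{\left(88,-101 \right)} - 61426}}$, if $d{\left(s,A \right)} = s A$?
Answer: $-70314$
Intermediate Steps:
$d{\left(s,A \right)} = A s$
$\frac{1}{\frac{1}{d{\left(88,-101 \right)} - 61426}} = \frac{1}{\frac{1}{\left(-101\right) 88 - 61426}} = \frac{1}{\frac{1}{-8888 - 61426}} = \frac{1}{\frac{1}{-70314}} = \frac{1}{- \frac{1}{70314}} = -70314$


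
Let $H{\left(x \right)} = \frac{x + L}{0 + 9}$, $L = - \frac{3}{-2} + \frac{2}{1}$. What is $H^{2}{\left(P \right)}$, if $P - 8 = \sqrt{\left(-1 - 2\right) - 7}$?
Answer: $\frac{163}{108} + \frac{23 i \sqrt{10}}{81} \approx 1.5093 + 0.89793 i$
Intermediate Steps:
$L = \frac{7}{2}$ ($L = \left(-3\right) \left(- \frac{1}{2}\right) + 2 \cdot 1 = \frac{3}{2} + 2 = \frac{7}{2} \approx 3.5$)
$P = 8 + i \sqrt{10}$ ($P = 8 + \sqrt{\left(-1 - 2\right) - 7} = 8 + \sqrt{-3 - 7} = 8 + \sqrt{-10} = 8 + i \sqrt{10} \approx 8.0 + 3.1623 i$)
$H{\left(x \right)} = \frac{7}{18} + \frac{x}{9}$ ($H{\left(x \right)} = \frac{x + \frac{7}{2}}{0 + 9} = \frac{\frac{7}{2} + x}{9} = \left(\frac{7}{2} + x\right) \frac{1}{9} = \frac{7}{18} + \frac{x}{9}$)
$H^{2}{\left(P \right)} = \left(\frac{7}{18} + \frac{8 + i \sqrt{10}}{9}\right)^{2} = \left(\frac{7}{18} + \left(\frac{8}{9} + \frac{i \sqrt{10}}{9}\right)\right)^{2} = \left(\frac{23}{18} + \frac{i \sqrt{10}}{9}\right)^{2}$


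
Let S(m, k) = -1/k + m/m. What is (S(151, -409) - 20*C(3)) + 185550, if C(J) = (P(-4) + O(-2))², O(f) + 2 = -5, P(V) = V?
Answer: 74900580/409 ≈ 1.8313e+5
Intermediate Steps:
O(f) = -7 (O(f) = -2 - 5 = -7)
C(J) = 121 (C(J) = (-4 - 7)² = (-11)² = 121)
S(m, k) = 1 - 1/k (S(m, k) = -1/k + 1 = 1 - 1/k)
(S(151, -409) - 20*C(3)) + 185550 = ((-1 - 409)/(-409) - 20*121) + 185550 = (-1/409*(-410) - 2420) + 185550 = (410/409 - 2420) + 185550 = -989370/409 + 185550 = 74900580/409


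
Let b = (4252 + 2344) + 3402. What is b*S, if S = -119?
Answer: -1189762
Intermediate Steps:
b = 9998 (b = 6596 + 3402 = 9998)
b*S = 9998*(-119) = -1189762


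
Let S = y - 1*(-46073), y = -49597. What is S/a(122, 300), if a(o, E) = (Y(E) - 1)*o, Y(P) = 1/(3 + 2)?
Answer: 4405/122 ≈ 36.107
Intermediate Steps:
Y(P) = ⅕ (Y(P) = 1/5 = ⅕)
a(o, E) = -4*o/5 (a(o, E) = (⅕ - 1)*o = -4*o/5)
S = -3524 (S = -49597 - 1*(-46073) = -49597 + 46073 = -3524)
S/a(122, 300) = -3524/((-⅘*122)) = -3524/(-488/5) = -3524*(-5/488) = 4405/122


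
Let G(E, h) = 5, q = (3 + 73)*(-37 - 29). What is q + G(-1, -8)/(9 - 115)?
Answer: -531701/106 ≈ -5016.0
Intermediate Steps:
q = -5016 (q = 76*(-66) = -5016)
q + G(-1, -8)/(9 - 115) = -5016 + 5/(9 - 115) = -5016 + 5/(-106) = -5016 - 1/106*5 = -5016 - 5/106 = -531701/106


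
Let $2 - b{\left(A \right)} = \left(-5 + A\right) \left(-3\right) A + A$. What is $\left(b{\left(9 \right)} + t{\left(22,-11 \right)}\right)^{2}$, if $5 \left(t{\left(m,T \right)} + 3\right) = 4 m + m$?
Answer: $14400$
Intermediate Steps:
$b{\left(A \right)} = 2 - A - A \left(15 - 3 A\right)$ ($b{\left(A \right)} = 2 - \left(\left(-5 + A\right) \left(-3\right) A + A\right) = 2 - \left(\left(15 - 3 A\right) A + A\right) = 2 - \left(A \left(15 - 3 A\right) + A\right) = 2 - \left(A + A \left(15 - 3 A\right)\right) = 2 - A - A \left(15 - 3 A\right)$)
$t{\left(m,T \right)} = -3 + m$ ($t{\left(m,T \right)} = -3 + \frac{4 m + m}{5} = -3 + \frac{5 m}{5} = -3 + m$)
$\left(b{\left(9 \right)} + t{\left(22,-11 \right)}\right)^{2} = \left(\left(2 - 144 + 3 \cdot 9^{2}\right) + \left(-3 + 22\right)\right)^{2} = \left(\left(2 - 144 + 3 \cdot 81\right) + 19\right)^{2} = \left(\left(2 - 144 + 243\right) + 19\right)^{2} = \left(101 + 19\right)^{2} = 120^{2} = 14400$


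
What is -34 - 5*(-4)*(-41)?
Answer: -854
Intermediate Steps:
-34 - 5*(-4)*(-41) = -34 + 20*(-41) = -34 - 820 = -854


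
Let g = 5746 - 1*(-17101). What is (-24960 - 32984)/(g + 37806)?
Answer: -57944/60653 ≈ -0.95534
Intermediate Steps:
g = 22847 (g = 5746 + 17101 = 22847)
(-24960 - 32984)/(g + 37806) = (-24960 - 32984)/(22847 + 37806) = -57944/60653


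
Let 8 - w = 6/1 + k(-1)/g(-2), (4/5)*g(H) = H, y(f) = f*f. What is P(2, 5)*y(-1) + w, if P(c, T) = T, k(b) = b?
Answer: 33/5 ≈ 6.6000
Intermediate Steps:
y(f) = f**2
g(H) = 5*H/4
w = 8/5 (w = 8 - (6/1 - 1/((5/4)*(-2))) = 8 - (6*1 - 1/(-5/2)) = 8 - (6 - 1*(-2/5)) = 8 - (6 + 2/5) = 8 - 1*32/5 = 8 - 32/5 = 8/5 ≈ 1.6000)
P(2, 5)*y(-1) + w = 5*(-1)**2 + 8/5 = 5*1 + 8/5 = 5 + 8/5 = 33/5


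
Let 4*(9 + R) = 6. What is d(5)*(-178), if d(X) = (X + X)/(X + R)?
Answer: 712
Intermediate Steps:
R = -15/2 (R = -9 + (¼)*6 = -9 + 3/2 = -15/2 ≈ -7.5000)
d(X) = 2*X/(-15/2 + X) (d(X) = (X + X)/(X - 15/2) = (2*X)/(-15/2 + X) = 2*X/(-15/2 + X))
d(5)*(-178) = (4*5/(-15 + 2*5))*(-178) = (4*5/(-15 + 10))*(-178) = (4*5/(-5))*(-178) = (4*5*(-⅕))*(-178) = -4*(-178) = 712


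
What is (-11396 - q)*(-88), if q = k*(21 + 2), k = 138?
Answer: 1282160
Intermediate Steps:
q = 3174 (q = 138*(21 + 2) = 138*23 = 3174)
(-11396 - q)*(-88) = (-11396 - 1*3174)*(-88) = (-11396 - 3174)*(-88) = -14570*(-88) = 1282160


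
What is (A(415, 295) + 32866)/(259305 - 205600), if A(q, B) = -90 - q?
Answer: 1407/2335 ≈ 0.60257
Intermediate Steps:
(A(415, 295) + 32866)/(259305 - 205600) = ((-90 - 1*415) + 32866)/(259305 - 205600) = ((-90 - 415) + 32866)/53705 = (-505 + 32866)*(1/53705) = 32361*(1/53705) = 1407/2335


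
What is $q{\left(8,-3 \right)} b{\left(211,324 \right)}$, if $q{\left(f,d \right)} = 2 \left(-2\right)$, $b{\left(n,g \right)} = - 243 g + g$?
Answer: $313632$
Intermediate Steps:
$b{\left(n,g \right)} = - 242 g$
$q{\left(f,d \right)} = -4$
$q{\left(8,-3 \right)} b{\left(211,324 \right)} = - 4 \left(\left(-242\right) 324\right) = \left(-4\right) \left(-78408\right) = 313632$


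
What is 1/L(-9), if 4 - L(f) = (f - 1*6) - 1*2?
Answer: 1/21 ≈ 0.047619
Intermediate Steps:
L(f) = 12 - f (L(f) = 4 - ((f - 1*6) - 1*2) = 4 - ((f - 6) - 2) = 4 - ((-6 + f) - 2) = 4 - (-8 + f) = 4 + (8 - f) = 12 - f)
1/L(-9) = 1/(12 - 1*(-9)) = 1/(12 + 9) = 1/21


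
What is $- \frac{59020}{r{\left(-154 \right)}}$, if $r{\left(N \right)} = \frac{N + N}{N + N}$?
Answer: $-59020$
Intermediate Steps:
$r{\left(N \right)} = 1$ ($r{\left(N \right)} = \frac{2 N}{2 N} = 2 N \frac{1}{2 N} = 1$)
$- \frac{59020}{r{\left(-154 \right)}} = - \frac{59020}{1} = \left(-59020\right) 1 = -59020$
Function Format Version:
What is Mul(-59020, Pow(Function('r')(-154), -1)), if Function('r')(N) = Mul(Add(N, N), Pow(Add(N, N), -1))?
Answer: -59020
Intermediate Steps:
Function('r')(N) = 1 (Function('r')(N) = Mul(Mul(2, N), Pow(Mul(2, N), -1)) = Mul(Mul(2, N), Mul(Rational(1, 2), Pow(N, -1))) = 1)
Mul(-59020, Pow(Function('r')(-154), -1)) = Mul(-59020, Pow(1, -1)) = Mul(-59020, 1) = -59020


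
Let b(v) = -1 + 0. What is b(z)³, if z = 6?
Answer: -1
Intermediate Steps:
b(v) = -1
b(z)³ = (-1)³ = -1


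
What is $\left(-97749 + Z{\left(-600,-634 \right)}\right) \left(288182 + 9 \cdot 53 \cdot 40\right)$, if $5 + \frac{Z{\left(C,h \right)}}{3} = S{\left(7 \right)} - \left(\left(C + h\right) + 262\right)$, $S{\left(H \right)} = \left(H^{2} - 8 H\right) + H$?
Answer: $-29143186176$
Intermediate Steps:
$S{\left(H \right)} = H^{2} - 7 H$
$Z{\left(C,h \right)} = -801 - 3 C - 3 h$ ($Z{\left(C,h \right)} = -15 + 3 \left(7 \left(-7 + 7\right) - \left(\left(C + h\right) + 262\right)\right) = -15 + 3 \left(7 \cdot 0 - \left(262 + C + h\right)\right) = -15 + 3 \left(0 - \left(262 + C + h\right)\right) = -15 + 3 \left(-262 - C - h\right) = -15 - \left(786 + 3 C + 3 h\right) = -801 - 3 C - 3 h$)
$\left(-97749 + Z{\left(-600,-634 \right)}\right) \left(288182 + 9 \cdot 53 \cdot 40\right) = \left(-97749 - -2901\right) \left(288182 + 9 \cdot 53 \cdot 40\right) = \left(-97749 + \left(-801 + 1800 + 1902\right)\right) \left(288182 + 477 \cdot 40\right) = \left(-97749 + 2901\right) \left(288182 + 19080\right) = \left(-94848\right) 307262 = -29143186176$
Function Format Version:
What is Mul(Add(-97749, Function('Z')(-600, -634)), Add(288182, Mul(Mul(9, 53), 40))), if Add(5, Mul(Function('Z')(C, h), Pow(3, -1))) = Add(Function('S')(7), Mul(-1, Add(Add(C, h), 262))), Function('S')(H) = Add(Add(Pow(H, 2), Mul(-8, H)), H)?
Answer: -29143186176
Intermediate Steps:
Function('S')(H) = Add(Pow(H, 2), Mul(-7, H))
Function('Z')(C, h) = Add(-801, Mul(-3, C), Mul(-3, h)) (Function('Z')(C, h) = Add(-15, Mul(3, Add(Mul(7, Add(-7, 7)), Mul(-1, Add(Add(C, h), 262))))) = Add(-15, Mul(3, Add(Mul(7, 0), Mul(-1, Add(262, C, h))))) = Add(-15, Mul(3, Add(0, Add(-262, Mul(-1, C), Mul(-1, h))))) = Add(-15, Mul(3, Add(-262, Mul(-1, C), Mul(-1, h)))) = Add(-15, Add(-786, Mul(-3, C), Mul(-3, h))) = Add(-801, Mul(-3, C), Mul(-3, h)))
Mul(Add(-97749, Function('Z')(-600, -634)), Add(288182, Mul(Mul(9, 53), 40))) = Mul(Add(-97749, Add(-801, Mul(-3, -600), Mul(-3, -634))), Add(288182, Mul(Mul(9, 53), 40))) = Mul(Add(-97749, Add(-801, 1800, 1902)), Add(288182, Mul(477, 40))) = Mul(Add(-97749, 2901), Add(288182, 19080)) = Mul(-94848, 307262) = -29143186176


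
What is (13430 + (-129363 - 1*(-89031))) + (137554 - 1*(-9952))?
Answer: 120604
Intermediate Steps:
(13430 + (-129363 - 1*(-89031))) + (137554 - 1*(-9952)) = (13430 + (-129363 + 89031)) + (137554 + 9952) = (13430 - 40332) + 147506 = -26902 + 147506 = 120604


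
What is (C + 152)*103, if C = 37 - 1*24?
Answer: 16995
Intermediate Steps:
C = 13 (C = 37 - 24 = 13)
(C + 152)*103 = (13 + 152)*103 = 165*103 = 16995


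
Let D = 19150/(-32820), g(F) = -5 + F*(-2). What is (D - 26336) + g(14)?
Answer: -86544973/3282 ≈ -26370.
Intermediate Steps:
g(F) = -5 - 2*F
D = -1915/3282 (D = 19150*(-1/32820) = -1915/3282 ≈ -0.58349)
(D - 26336) + g(14) = (-1915/3282 - 26336) + (-5 - 2*14) = -86436667/3282 + (-5 - 28) = -86436667/3282 - 33 = -86544973/3282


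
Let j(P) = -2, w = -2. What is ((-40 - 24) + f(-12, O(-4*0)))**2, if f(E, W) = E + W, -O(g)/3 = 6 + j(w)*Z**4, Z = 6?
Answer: 59013124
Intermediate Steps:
O(g) = 7758 (O(g) = -3*(6 - 2*6**4) = -3*(6 - 2*1296) = -3*(6 - 2592) = -3*(-2586) = 7758)
((-40 - 24) + f(-12, O(-4*0)))**2 = ((-40 - 24) + (-12 + 7758))**2 = (-64 + 7746)**2 = 7682**2 = 59013124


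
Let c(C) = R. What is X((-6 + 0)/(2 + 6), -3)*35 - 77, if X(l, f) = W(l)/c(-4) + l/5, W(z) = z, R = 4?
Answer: -1421/16 ≈ -88.813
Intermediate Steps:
c(C) = 4
X(l, f) = 9*l/20 (X(l, f) = l/4 + l/5 = 9*l/20)
X((-6 + 0)/(2 + 6), -3)*35 - 77 = (9*((-6 + 0)/(2 + 6))/20)*35 - 77 = (9*(-6/8)/20)*35 - 77 = (9*(-6*⅛)/20)*35 - 77 = ((9/20)*(-¾))*35 - 77 = -27/80*35 - 77 = -189/16 - 77 = -1421/16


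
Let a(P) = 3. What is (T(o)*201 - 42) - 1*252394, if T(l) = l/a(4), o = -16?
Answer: -253508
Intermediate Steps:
T(l) = l/3
(T(o)*201 - 42) - 1*252394 = (((1/3)*(-16))*201 - 42) - 1*252394 = (-16/3*201 - 42) - 252394 = (-1072 - 42) - 252394 = -1114 - 252394 = -253508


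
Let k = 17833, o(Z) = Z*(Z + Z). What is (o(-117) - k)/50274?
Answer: 9545/50274 ≈ 0.18986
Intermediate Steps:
o(Z) = 2*Z² (o(Z) = Z*(2*Z) = 2*Z²)
(o(-117) - k)/50274 = (2*(-117)² - 1*17833)/50274 = (2*13689 - 17833)*(1/50274) = (27378 - 17833)*(1/50274) = 9545*(1/50274) = 9545/50274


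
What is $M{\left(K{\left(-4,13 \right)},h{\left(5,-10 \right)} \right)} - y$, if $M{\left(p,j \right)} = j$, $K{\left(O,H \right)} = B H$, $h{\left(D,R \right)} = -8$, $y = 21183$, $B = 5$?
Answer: $-21191$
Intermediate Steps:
$K{\left(O,H \right)} = 5 H$
$M{\left(K{\left(-4,13 \right)},h{\left(5,-10 \right)} \right)} - y = -8 - 21183 = -21191$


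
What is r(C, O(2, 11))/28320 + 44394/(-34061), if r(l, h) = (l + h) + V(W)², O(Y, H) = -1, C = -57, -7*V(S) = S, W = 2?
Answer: -10283555173/7877628080 ≈ -1.3054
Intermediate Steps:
V(S) = -S/7
r(l, h) = 4/49 + h + l (r(l, h) = (l + h) + (-⅐*2)² = (h + l) + (-2/7)² = (h + l) + 4/49 = 4/49 + h + l)
r(C, O(2, 11))/28320 + 44394/(-34061) = (4/49 - 1 - 57)/28320 + 44394/(-34061) = -2838/49*1/28320 + 44394*(-1/34061) = -473/231280 - 44394/34061 = -10283555173/7877628080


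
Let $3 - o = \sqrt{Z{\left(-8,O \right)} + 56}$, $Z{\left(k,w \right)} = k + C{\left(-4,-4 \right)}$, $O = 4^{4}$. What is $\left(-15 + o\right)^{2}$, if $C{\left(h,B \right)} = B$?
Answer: $188 + 48 \sqrt{11} \approx 347.2$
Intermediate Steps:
$O = 256$
$Z{\left(k,w \right)} = -4 + k$ ($Z{\left(k,w \right)} = k - 4 = -4 + k$)
$o = 3 - 2 \sqrt{11}$ ($o = 3 - \sqrt{\left(-4 - 8\right) + 56} = 3 - \sqrt{-12 + 56} = 3 - \sqrt{44} = 3 - 2 \sqrt{11} \approx -3.6333$)
$\left(-15 + o\right)^{2} = \left(-15 + \left(3 - 2 \sqrt{11}\right)\right)^{2} = \left(-12 - 2 \sqrt{11}\right)^{2}$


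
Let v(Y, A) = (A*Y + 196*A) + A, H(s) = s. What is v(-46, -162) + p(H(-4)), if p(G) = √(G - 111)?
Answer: -24462 + I*√115 ≈ -24462.0 + 10.724*I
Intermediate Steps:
v(Y, A) = 197*A + A*Y (v(Y, A) = (196*A + A*Y) + A = 197*A + A*Y)
p(G) = √(-111 + G)
v(-46, -162) + p(H(-4)) = -162*(197 - 46) + √(-111 - 4) = -162*151 + √(-115) = -24462 + I*√115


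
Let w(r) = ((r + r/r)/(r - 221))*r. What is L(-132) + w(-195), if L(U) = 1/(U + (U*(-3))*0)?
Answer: -48019/528 ≈ -90.945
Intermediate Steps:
w(r) = r*(1 + r)/(-221 + r) (w(r) = ((r + 1)/(-221 + r))*r = ((1 + r)/(-221 + r))*r = r*(1 + r)/(-221 + r))
L(U) = 1/U (L(U) = 1/(U - 3*U*0) = 1/(U + 0) = 1/U)
L(-132) + w(-195) = 1/(-132) - 195*(1 - 195)/(-221 - 195) = -1/132 - 195*(-194)/(-416) = -1/132 - 195*(-1/416)*(-194) = -1/132 - 1455/16 = -48019/528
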